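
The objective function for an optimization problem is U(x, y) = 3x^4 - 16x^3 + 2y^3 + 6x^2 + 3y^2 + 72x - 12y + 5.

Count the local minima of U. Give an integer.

U separates as a function of x plus a function of y, so ∇U=0 decouples.
∂U/∂x = 12(x - 3)(x - 2)(x + 1) = 0 at x ∈ {-1, 2, 3}; ∂U/∂y = 6(y - 1)(y + 2) = 0 at y ∈ {-2, 1}.
The Hessian is diagonal: diag(U_xx, U_yy). Second derivatives: U_xx(-1)=144, U_xx(2)=-36, U_xx(3)=48; U_yy(-2)=-18, U_yy(1)=18.
Local minima occur where both diagonal entries positive: (-1, 1), (3, 1). Count: 2.

2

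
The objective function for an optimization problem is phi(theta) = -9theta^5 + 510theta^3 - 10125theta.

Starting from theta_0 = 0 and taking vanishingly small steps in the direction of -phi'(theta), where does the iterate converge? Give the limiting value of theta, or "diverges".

phi'(theta) = -45(theta - 5)(theta - 3)(theta + 3)(theta + 5), so phi'(0) = -10125.
Gradient descent moves in the -phi' direction, i.e. theta is increasing.
The nearest critical point in that direction is theta = 3, where phi'' = 4320 > 0 (a local minimum). The iterate converges there.

3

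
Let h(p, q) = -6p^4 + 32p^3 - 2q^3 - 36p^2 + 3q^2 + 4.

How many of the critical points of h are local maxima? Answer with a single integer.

h separates as a function of p plus a function of q, so ∇h=0 decouples.
∂h/∂p = -24p(p - 3)(p - 1) = 0 at p ∈ {0, 1, 3}; ∂h/∂q = -6q(q - 1) = 0 at q ∈ {0, 1}.
The Hessian is diagonal: diag(h_pp, h_qq). Second derivatives: h_pp(0)=-72, h_pp(1)=48, h_pp(3)=-144; h_qq(0)=6, h_qq(1)=-6.
Local maxima occur where both diagonal entries negative: (0, 1), (3, 1). Count: 2.

2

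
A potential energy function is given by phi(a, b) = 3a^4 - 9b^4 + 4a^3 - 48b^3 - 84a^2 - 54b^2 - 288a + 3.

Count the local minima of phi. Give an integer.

phi separates as a function of a plus a function of b, so ∇phi=0 decouples.
∂phi/∂a = 12(a - 4)(a + 2)(a + 3) = 0 at a ∈ {-3, -2, 4}; ∂phi/∂b = -36b(b + 1)(b + 3) = 0 at b ∈ {-3, -1, 0}.
The Hessian is diagonal: diag(phi_aa, phi_bb). Second derivatives: phi_aa(-3)=84, phi_aa(-2)=-72, phi_aa(4)=504; phi_bb(-3)=-216, phi_bb(-1)=72, phi_bb(0)=-108.
Local minima occur where both diagonal entries positive: (-3, -1), (4, -1). Count: 2.

2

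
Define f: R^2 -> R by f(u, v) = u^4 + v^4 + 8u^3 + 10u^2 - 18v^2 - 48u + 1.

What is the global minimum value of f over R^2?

-109

f(u,v) separates as P(u) + Q(v) + 1, so its minimum is min P + min Q + 1.
P'(u) = 4(u - 1)(u + 3)(u + 4) vanishes at u ∈ {-4, -3, 1}; Q'(v) = 4v(v - 3)(v + 3) vanishes at v ∈ {-3, 0, 3}.
Local minima of P (where P''>0): P(-4)=96, P(1)=-29. Local minima of Q: Q(-3)=-81, Q(3)=-81.
So the global minimum of f is P(1) + Q(-3) + 1 = -29 − 81 + 1 = -109, attained at (1, -3).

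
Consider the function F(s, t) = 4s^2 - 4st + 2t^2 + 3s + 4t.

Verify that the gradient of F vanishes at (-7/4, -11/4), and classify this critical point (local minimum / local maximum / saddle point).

local minimum

∇F = (8s - 4t + 3, -4s + 4t + 4); substituting (-7/4, -11/4) gives ∇F = (0, 0), so (-7/4, -11/4) is indeed a critical point.
The Hessian of F is constant: H = [[8, -4], [-4, 4]].
det(H) = 8·4 − (-4)² = 16.
det(H) > 0 and tr(H) = 12 > 0, so H is positive definite and the point is a local minimum.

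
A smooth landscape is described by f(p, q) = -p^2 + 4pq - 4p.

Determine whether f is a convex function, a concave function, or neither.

f is quadratic, so its Hessian is the constant matrix H = [[-2, 4], [4, 0]].
det(H) = -16, tr(H) = -2.
det(H) < 0, so H is indefinite: neither convex nor concave.

neither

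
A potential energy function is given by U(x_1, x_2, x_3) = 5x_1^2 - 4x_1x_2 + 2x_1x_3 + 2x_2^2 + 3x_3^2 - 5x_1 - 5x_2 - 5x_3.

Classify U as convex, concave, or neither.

U is quadratic, so its Hessian is the constant matrix H = [[10, -4, 2], [-4, 4, 0], [2, 0, 6]].
Leading principal minors: 10, 24, 128.
All positive ⇒ H ≻ 0 ⇒ convex.

convex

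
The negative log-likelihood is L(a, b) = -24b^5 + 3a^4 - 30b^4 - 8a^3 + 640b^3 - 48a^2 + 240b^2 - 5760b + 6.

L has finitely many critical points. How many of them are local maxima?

2

L separates as a function of a plus a function of b, so ∇L=0 decouples.
∂L/∂a = 12a(a - 4)(a + 2) = 0 at a ∈ {-2, 0, 4}; ∂L/∂b = -120(b - 3)(b - 2)(b + 2)(b + 4) = 0 at b ∈ {-4, -2, 2, 3}.
The Hessian is diagonal: diag(L_aa, L_bb). Second derivatives: L_aa(-2)=144, L_aa(0)=-96, L_aa(4)=288; L_bb(-4)=10080, L_bb(-2)=-4800, L_bb(2)=2880, L_bb(3)=-4200.
Local maxima occur where both diagonal entries negative: (0, -2), (0, 3). Count: 2.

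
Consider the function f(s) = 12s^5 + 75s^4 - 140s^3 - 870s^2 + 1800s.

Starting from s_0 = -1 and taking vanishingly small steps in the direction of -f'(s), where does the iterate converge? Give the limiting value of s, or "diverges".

-3

f'(s) = 60(s - 2)(s - 1)(s + 3)(s + 5), so f'(-1) = 2880.
Gradient descent moves in the -f' direction, i.e. s is decreasing.
The nearest critical point in that direction is s = -3, where f'' = 2400 > 0 (a local minimum). The iterate converges there.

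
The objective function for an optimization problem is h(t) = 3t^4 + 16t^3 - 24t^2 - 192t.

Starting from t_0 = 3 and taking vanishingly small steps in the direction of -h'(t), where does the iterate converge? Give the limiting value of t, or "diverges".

h'(t) = 12(t - 2)(t + 2)(t + 4), so h'(3) = 420.
Gradient descent moves in the -h' direction, i.e. t is decreasing.
The nearest critical point in that direction is t = 2, where h'' = 288 > 0 (a local minimum). The iterate converges there.

2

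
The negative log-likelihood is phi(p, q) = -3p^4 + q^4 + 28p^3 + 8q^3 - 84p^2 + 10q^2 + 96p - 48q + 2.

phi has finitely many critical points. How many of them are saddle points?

5

phi separates as a function of p plus a function of q, so ∇phi=0 decouples.
∂phi/∂p = -12(p - 4)(p - 2)(p - 1) = 0 at p ∈ {1, 2, 4}; ∂phi/∂q = 4(q - 1)(q + 3)(q + 4) = 0 at q ∈ {-4, -3, 1}.
The Hessian is diagonal: diag(phi_pp, phi_qq). Second derivatives: phi_pp(1)=-36, phi_pp(2)=24, phi_pp(4)=-72; phi_qq(-4)=20, phi_qq(-3)=-16, phi_qq(1)=80.
Saddle points occur where the two diagonal entries have opposite signs: (1, -4), (1, 1), (2, -3), (4, -4), (4, 1). Count: 5.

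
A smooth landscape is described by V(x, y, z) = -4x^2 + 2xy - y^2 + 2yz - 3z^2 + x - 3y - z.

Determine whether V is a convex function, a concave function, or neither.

concave

V is quadratic, so its Hessian is the constant matrix H = [[-8, 2, 0], [2, -2, 2], [0, 2, -6]].
Leading principal minors: -8, 12, -40.
Signs alternate −, +, − ⇒ H ≺ 0 ⇒ concave.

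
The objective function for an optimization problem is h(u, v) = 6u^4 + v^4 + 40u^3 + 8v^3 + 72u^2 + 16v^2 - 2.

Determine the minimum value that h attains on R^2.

h(u,v) separates as P(u) + Q(v) − 2, so its minimum is min P + min Q − 2.
P'(u) = 24u(u + 2)(u + 3) vanishes at u ∈ {-3, -2, 0}; Q'(v) = 4v(v + 2)(v + 4) vanishes at v ∈ {-4, -2, 0}.
Local minima of P (where P''>0): P(-3)=54, P(0)=0. Local minima of Q: Q(-4)=0, Q(0)=0.
So the global minimum of h is P(0) + Q(-4) − 2 = 0 + 0 − 2 = -2, attained at (0, -4).

-2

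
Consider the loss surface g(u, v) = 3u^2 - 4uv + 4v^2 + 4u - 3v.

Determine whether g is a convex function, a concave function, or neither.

g is quadratic, so its Hessian is the constant matrix H = [[6, -4], [-4, 8]].
det(H) = 32, tr(H) = 14.
det(H) > 0 and tr(H) > 0, so H is positive definite everywhere: convex.

convex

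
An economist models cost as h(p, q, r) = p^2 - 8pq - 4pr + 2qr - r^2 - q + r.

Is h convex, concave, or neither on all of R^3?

neither

h is quadratic, so its Hessian is the constant matrix H = [[2, -8, -4], [-8, 0, 2], [-4, 2, -2]].
Leading principal minors: 2, -64, 248.
Neither pattern holds ⇒ H is indefinite ⇒ neither convex nor concave.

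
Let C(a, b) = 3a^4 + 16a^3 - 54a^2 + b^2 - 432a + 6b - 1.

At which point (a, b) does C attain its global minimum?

(3, -3)

C(a,b) separates as P(a) + Q(b) − 1, so its minimum is min P + min Q − 1.
P'(a) = 12(a - 3)(a + 3)(a + 4) vanishes at a ∈ {-4, -3, 3}; Q'(b) = 2b + 6 vanishes at b ∈ {-3}.
Local minima of P (where P''>0): P(-4)=608, P(3)=-1107. Local minima of Q: Q(-3)=-9.
So the global minimum of C is P(3) + Q(-3) − 1 = -1107 − 9 − 1 = -1117, attained at (3, -3).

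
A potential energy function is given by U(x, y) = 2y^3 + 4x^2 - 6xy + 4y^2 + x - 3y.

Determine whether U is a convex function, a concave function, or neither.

The term 2y^3 is cubic, so the Hessian is not constant.
∂²U/∂y² = 12y + 8, which takes both signs as y varies (negative for sufficiently negative y). A diagonal entry of the Hessian changing sign means the Hessian is neither positive- nor negative-semidefinite on all of R^2.

neither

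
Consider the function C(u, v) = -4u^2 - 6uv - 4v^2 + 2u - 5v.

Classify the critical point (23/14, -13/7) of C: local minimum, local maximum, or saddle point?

local maximum

The Hessian of C is constant: H = [[-8, -6], [-6, -8]].
det(H) = (-8)·(-8) − (-6)² = 28.
det(H) > 0 and tr(H) = -16 < 0, so H is negative definite and the point is a local maximum.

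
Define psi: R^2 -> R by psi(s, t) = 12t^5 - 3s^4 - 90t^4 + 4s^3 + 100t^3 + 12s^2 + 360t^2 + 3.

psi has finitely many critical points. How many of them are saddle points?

6

psi separates as a function of s plus a function of t, so ∇psi=0 decouples.
∂psi/∂s = -12s(s - 2)(s + 1) = 0 at s ∈ {-1, 0, 2}; ∂psi/∂t = 60t(t - 4)(t - 3)(t + 1) = 0 at t ∈ {-1, 0, 3, 4}.
The Hessian is diagonal: diag(psi_ss, psi_tt). Second derivatives: psi_ss(-1)=-36, psi_ss(0)=24, psi_ss(2)=-72; psi_tt(-1)=-1200, psi_tt(0)=720, psi_tt(3)=-720, psi_tt(4)=1200.
Saddle points occur where the two diagonal entries have opposite signs: (-1, 0), (-1, 4), (0, -1), (0, 3), (2, 0), (2, 4). Count: 6.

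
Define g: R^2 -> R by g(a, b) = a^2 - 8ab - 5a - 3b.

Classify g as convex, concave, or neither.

g is quadratic, so its Hessian is the constant matrix H = [[2, -8], [-8, 0]].
det(H) = -64, tr(H) = 2.
det(H) < 0, so H is indefinite: neither convex nor concave.

neither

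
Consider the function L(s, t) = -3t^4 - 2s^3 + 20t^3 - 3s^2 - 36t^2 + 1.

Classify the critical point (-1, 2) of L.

local minimum

The mixed partial ∂²L/∂s∂t is 0, so the Hessian at any point is diag(L_ss, L_tt) = diag(-6(2s + 1), 12(-3t^2 + 10t - 6)).
At (-1, 2): H = diag(6, 24).
Both eigenvalues are positive, so H is positive definite: a local minimum.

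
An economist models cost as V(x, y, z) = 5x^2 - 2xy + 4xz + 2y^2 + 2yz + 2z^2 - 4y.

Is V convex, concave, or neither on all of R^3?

convex

V is quadratic, so its Hessian is the constant matrix H = [[10, -2, 4], [-2, 4, 2], [4, 2, 4]].
Leading principal minors: 10, 36, 8.
All positive ⇒ H ≻ 0 ⇒ convex.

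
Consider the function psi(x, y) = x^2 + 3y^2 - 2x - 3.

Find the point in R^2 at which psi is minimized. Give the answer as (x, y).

(1, 0)

psi(x,y) separates as P(x) + Q(y) − 3, so its minimum is min P + min Q − 3.
P'(x) = 2x - 2 vanishes at x ∈ {1}; Q'(y) = 6y vanishes at y ∈ {0}.
Local minima of P (where P''>0): P(1)=-1. Local minima of Q: Q(0)=0.
So the global minimum of psi is P(1) + Q(0) − 3 = -1 + 0 − 3 = -4, attained at (1, 0).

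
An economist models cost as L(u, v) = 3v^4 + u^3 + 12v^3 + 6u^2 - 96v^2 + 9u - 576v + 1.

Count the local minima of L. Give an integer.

2

L separates as a function of u plus a function of v, so ∇L=0 decouples.
∂L/∂u = 3(u + 1)(u + 3) = 0 at u ∈ {-3, -1}; ∂L/∂v = 12(v - 4)(v + 3)(v + 4) = 0 at v ∈ {-4, -3, 4}.
The Hessian is diagonal: diag(L_uu, L_vv). Second derivatives: L_uu(-3)=-6, L_uu(-1)=6; L_vv(-4)=96, L_vv(-3)=-84, L_vv(4)=672.
Local minima occur where both diagonal entries positive: (-1, -4), (-1, 4). Count: 2.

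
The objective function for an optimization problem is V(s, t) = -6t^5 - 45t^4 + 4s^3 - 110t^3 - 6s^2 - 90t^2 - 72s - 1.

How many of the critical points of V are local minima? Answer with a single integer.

2

V separates as a function of s plus a function of t, so ∇V=0 decouples.
∂V/∂s = 12(s - 3)(s + 2) = 0 at s ∈ {-2, 3}; ∂V/∂t = -30t(t + 1)(t + 2)(t + 3) = 0 at t ∈ {-3, -2, -1, 0}.
The Hessian is diagonal: diag(V_ss, V_tt). Second derivatives: V_ss(-2)=-60, V_ss(3)=60; V_tt(-3)=180, V_tt(-2)=-60, V_tt(-1)=60, V_tt(0)=-180.
Local minima occur where both diagonal entries positive: (3, -3), (3, -1). Count: 2.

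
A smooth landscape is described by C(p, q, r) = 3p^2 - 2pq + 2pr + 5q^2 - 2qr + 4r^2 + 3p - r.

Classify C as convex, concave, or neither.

convex

C is quadratic, so its Hessian is the constant matrix H = [[6, -2, 2], [-2, 10, -2], [2, -2, 8]].
Leading principal minors: 6, 56, 400.
All positive ⇒ H ≻ 0 ⇒ convex.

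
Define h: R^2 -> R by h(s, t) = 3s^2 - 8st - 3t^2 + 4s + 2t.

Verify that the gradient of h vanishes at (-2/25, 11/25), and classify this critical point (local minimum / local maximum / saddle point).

saddle point

∇h = (6s - 8t + 4, -8s - 6t + 2); substituting (-2/25, 11/25) gives ∇h = (0, 0), so (-2/25, 11/25) is indeed a critical point.
The Hessian of h is constant: H = [[6, -8], [-8, -6]].
det(H) = 6·(-6) − (-8)² = -100.
Since det(H) < 0, H is indefinite and the critical point is a saddle point.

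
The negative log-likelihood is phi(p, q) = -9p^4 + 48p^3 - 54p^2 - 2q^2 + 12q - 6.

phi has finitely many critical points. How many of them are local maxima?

phi separates as a function of p plus a function of q, so ∇phi=0 decouples.
∂phi/∂p = -36p(p - 3)(p - 1) = 0 at p ∈ {0, 1, 3}; ∂phi/∂q = -4(q - 3) = 0 at q ∈ {3}.
The Hessian is diagonal: diag(phi_pp, phi_qq). Second derivatives: phi_pp(0)=-108, phi_pp(1)=72, phi_pp(3)=-216; phi_qq(3)=-4.
Local maxima occur where both diagonal entries negative: (0, 3), (3, 3). Count: 2.

2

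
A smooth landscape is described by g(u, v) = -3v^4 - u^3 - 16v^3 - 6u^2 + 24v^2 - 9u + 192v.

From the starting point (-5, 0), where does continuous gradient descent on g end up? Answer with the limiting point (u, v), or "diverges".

g is separable, so gradient descent decouples: u follows -∂g/∂u, v follows -∂g/∂v.
∂g/∂u = -3(u + 1)(u + 3); at u=-5 this is -24, so u increases.
∂g/∂v = -12(v - 2)(v + 2)(v + 4); at v=0 this is 192, so v decreases.
u converges to its nearest critical value -3 (a local min of the u-part); v converges to -2. The iterate converges to (-3, -2).

(-3, -2)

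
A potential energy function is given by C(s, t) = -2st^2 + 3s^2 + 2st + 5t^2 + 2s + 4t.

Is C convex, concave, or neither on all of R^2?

neither

The term -2st^2 is cubic, so the Hessian is not constant.
∂²C/∂t² = -4s + 10, which takes both signs as s varies (negative for sufficiently large s). A diagonal entry of the Hessian changing sign means the Hessian is neither positive- nor negative-semidefinite on all of R^2.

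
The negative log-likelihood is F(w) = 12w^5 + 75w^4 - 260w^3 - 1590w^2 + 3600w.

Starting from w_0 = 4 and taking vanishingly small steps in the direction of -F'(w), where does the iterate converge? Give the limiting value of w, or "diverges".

F'(w) = 60(w - 3)(w - 1)(w + 4)(w + 5), so F'(4) = 12960.
Gradient descent moves in the -F' direction, i.e. w is decreasing.
The nearest critical point in that direction is w = 3, where F'' = 6720 > 0 (a local minimum). The iterate converges there.

3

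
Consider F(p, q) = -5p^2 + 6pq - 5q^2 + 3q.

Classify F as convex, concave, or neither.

concave

F is quadratic, so its Hessian is the constant matrix H = [[-10, 6], [6, -10]].
det(H) = 64, tr(H) = -20.
det(H) > 0 and tr(H) < 0, so H is negative definite everywhere: concave.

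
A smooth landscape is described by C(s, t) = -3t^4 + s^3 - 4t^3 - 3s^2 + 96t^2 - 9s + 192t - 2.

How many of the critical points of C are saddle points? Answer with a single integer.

3

C separates as a function of s plus a function of t, so ∇C=0 decouples.
∂C/∂s = 3(s - 3)(s + 1) = 0 at s ∈ {-1, 3}; ∂C/∂t = -12(t - 4)(t + 1)(t + 4) = 0 at t ∈ {-4, -1, 4}.
The Hessian is diagonal: diag(C_ss, C_tt). Second derivatives: C_ss(-1)=-12, C_ss(3)=12; C_tt(-4)=-288, C_tt(-1)=180, C_tt(4)=-480.
Saddle points occur where the two diagonal entries have opposite signs: (-1, -1), (3, -4), (3, 4). Count: 3.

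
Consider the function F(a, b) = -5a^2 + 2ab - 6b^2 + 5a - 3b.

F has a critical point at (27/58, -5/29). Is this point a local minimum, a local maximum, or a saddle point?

local maximum

The Hessian of F is constant: H = [[-10, 2], [2, -12]].
det(H) = (-10)·(-12) − 2² = 116.
det(H) > 0 and tr(H) = -22 < 0, so H is negative definite and the point is a local maximum.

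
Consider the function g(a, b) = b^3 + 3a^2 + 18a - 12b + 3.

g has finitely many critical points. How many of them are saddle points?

g separates as a function of a plus a function of b, so ∇g=0 decouples.
∂g/∂a = 6(a + 3) = 0 at a ∈ {-3}; ∂g/∂b = 3(b - 2)(b + 2) = 0 at b ∈ {-2, 2}.
The Hessian is diagonal: diag(g_aa, g_bb). Second derivatives: g_aa(-3)=6; g_bb(-2)=-12, g_bb(2)=12.
Saddle points occur where the two diagonal entries have opposite signs: (-3, -2). Count: 1.

1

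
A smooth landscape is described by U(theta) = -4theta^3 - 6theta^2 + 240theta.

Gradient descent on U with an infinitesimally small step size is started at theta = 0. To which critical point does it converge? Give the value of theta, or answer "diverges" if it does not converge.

U'(theta) = -12(theta - 4)(theta + 5), so U'(0) = 240.
Gradient descent moves in the -U' direction, i.e. theta is decreasing.
The nearest critical point in that direction is theta = -5, where U'' = 108 > 0 (a local minimum). The iterate converges there.

-5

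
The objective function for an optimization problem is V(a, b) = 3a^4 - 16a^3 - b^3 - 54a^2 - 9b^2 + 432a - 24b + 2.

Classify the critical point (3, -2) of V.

local maximum

The mixed partial ∂²V/∂a∂b is 0, so the Hessian at any point is diag(V_aa, V_bb) = diag(12(3a^2 - 8a - 9), -6(b + 3)).
At (3, -2): H = diag(-72, -6).
Both eigenvalues are negative, so H is negative definite: a local maximum.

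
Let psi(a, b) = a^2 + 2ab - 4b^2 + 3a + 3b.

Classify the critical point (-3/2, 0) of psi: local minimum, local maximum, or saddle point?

The Hessian of psi is constant: H = [[2, 2], [2, -8]].
det(H) = 2·(-8) − 2² = -20.
Since det(H) < 0, H is indefinite and the critical point is a saddle point.

saddle point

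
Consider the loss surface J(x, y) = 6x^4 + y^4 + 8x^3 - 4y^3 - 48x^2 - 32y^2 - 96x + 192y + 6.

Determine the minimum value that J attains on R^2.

-986

J(x,y) separates as P(x) + Q(y) + 6, so its minimum is min P + min Q + 6.
P'(x) = 24(x - 2)(x + 1)(x + 2) vanishes at x ∈ {-2, -1, 2}; Q'(y) = 4(y - 4)(y - 3)(y + 4) vanishes at y ∈ {-4, 3, 4}.
Local minima of P (where P''>0): P(-2)=32, P(2)=-224. Local minima of Q: Q(-4)=-768, Q(4)=256.
So the global minimum of J is P(2) + Q(-4) + 6 = -224 − 768 + 6 = -986, attained at (2, -4).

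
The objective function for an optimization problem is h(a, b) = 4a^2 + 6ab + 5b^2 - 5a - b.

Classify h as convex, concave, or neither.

convex

h is quadratic, so its Hessian is the constant matrix H = [[8, 6], [6, 10]].
det(H) = 44, tr(H) = 18.
det(H) > 0 and tr(H) > 0, so H is positive definite everywhere: convex.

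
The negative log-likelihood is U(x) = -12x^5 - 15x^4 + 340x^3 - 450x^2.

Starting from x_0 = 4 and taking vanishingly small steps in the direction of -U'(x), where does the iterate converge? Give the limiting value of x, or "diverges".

diverges

U'(x) = -60x(x - 3)(x - 1)(x + 5), so U'(4) = -6480.
Gradient descent moves in the -U' direction, i.e. x is increasing.
There is no critical point above x=4, and U' keeps the same sign, so the iterate runs off to +∞.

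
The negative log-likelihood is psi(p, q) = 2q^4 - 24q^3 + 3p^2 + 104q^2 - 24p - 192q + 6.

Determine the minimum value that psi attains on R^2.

psi(p,q) separates as A(p) + B(q) + 6, so its minimum is min A + min B + 6.
A'(p) = 6p - 24 vanishes at p ∈ {4}; B'(q) = 8(q - 4)(q - 3)(q - 2) vanishes at q ∈ {2, 3, 4}.
Local minima of A (where A''>0): A(4)=-48. Local minima of B: B(2)=-128, B(4)=-128.
So the global minimum of psi is A(4) + B(2) + 6 = -48 − 128 + 6 = -170, attained at (4, 2).

-170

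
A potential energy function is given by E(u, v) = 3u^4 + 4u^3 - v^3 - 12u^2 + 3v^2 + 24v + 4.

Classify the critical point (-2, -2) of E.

local minimum

The mixed partial ∂²E/∂u∂v is 0, so the Hessian at any point is diag(E_uu, E_vv) = diag(12(3u^2 + 2u - 2), 6(-v + 1)).
At (-2, -2): H = diag(72, 18).
Both eigenvalues are positive, so H is positive definite: a local minimum.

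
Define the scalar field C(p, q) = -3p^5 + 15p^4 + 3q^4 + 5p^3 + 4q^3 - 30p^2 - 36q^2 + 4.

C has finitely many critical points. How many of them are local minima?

C separates as a function of p plus a function of q, so ∇C=0 decouples.
∂C/∂p = -15p(p - 4)(p - 1)(p + 1) = 0 at p ∈ {-1, 0, 1, 4}; ∂C/∂q = 12q(q - 2)(q + 3) = 0 at q ∈ {-3, 0, 2}.
The Hessian is diagonal: diag(C_pp, C_qq). Second derivatives: C_pp(-1)=150, C_pp(0)=-60, C_pp(1)=90, C_pp(4)=-900; C_qq(-3)=180, C_qq(0)=-72, C_qq(2)=120.
Local minima occur where both diagonal entries positive: (-1, -3), (-1, 2), (1, -3), (1, 2). Count: 4.

4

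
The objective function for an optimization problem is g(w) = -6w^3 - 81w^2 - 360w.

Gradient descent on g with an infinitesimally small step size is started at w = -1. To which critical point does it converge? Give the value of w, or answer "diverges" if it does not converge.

diverges

g'(w) = -18(w + 4)(w + 5), so g'(-1) = -216.
Gradient descent moves in the -g' direction, i.e. w is increasing.
There is no critical point above w=-1, and g' keeps the same sign, so the iterate runs off to +∞.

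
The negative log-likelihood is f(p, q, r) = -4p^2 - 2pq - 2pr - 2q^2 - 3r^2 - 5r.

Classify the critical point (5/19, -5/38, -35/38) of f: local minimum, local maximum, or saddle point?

The Hessian is constant: H = [[-8, -2, -2], [-2, -4, 0], [-2, 0, -6]].
Leading principal minors: Δ₁ = -8, Δ₂ = 28, Δ₃ = -152.
The minors alternate sign starting negative (−, +, −), so H is negative definite: a local maximum.

local maximum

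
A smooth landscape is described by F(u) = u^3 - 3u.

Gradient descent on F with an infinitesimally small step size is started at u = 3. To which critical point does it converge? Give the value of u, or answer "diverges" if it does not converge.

1

F'(u) = 3(u - 1)(u + 1), so F'(3) = 24.
Gradient descent moves in the -F' direction, i.e. u is decreasing.
The nearest critical point in that direction is u = 1, where F'' = 6 > 0 (a local minimum). The iterate converges there.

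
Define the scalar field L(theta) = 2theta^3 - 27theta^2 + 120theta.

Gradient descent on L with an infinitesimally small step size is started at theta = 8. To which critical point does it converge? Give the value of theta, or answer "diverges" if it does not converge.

L'(theta) = 6(theta - 5)(theta - 4), so L'(8) = 72.
Gradient descent moves in the -L' direction, i.e. theta is decreasing.
The nearest critical point in that direction is theta = 5, where L'' = 6 > 0 (a local minimum). The iterate converges there.

5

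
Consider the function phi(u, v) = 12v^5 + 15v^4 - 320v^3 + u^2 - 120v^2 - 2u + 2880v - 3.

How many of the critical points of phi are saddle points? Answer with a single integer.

2

phi separates as a function of u plus a function of v, so ∇phi=0 decouples.
∂phi/∂u = 2(u - 1) = 0 at u ∈ {1}; ∂phi/∂v = 60(v - 3)(v - 2)(v + 2)(v + 4) = 0 at v ∈ {-4, -2, 2, 3}.
The Hessian is diagonal: diag(phi_uu, phi_vv). Second derivatives: phi_uu(1)=2; phi_vv(-4)=-5040, phi_vv(-2)=2400, phi_vv(2)=-1440, phi_vv(3)=2100.
Saddle points occur where the two diagonal entries have opposite signs: (1, -4), (1, 2). Count: 2.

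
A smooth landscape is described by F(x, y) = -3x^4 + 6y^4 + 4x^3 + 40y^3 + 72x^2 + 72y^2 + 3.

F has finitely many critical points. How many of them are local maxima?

F separates as a function of x plus a function of y, so ∇F=0 decouples.
∂F/∂x = -12x(x - 4)(x + 3) = 0 at x ∈ {-3, 0, 4}; ∂F/∂y = 24y(y + 2)(y + 3) = 0 at y ∈ {-3, -2, 0}.
The Hessian is diagonal: diag(F_xx, F_yy). Second derivatives: F_xx(-3)=-252, F_xx(0)=144, F_xx(4)=-336; F_yy(-3)=72, F_yy(-2)=-48, F_yy(0)=144.
Local maxima occur where both diagonal entries negative: (-3, -2), (4, -2). Count: 2.

2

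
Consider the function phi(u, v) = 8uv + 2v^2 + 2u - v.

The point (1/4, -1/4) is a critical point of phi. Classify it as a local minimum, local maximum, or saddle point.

saddle point

The Hessian of phi is constant: H = [[0, 8], [8, 4]].
det(H) = 0·4 − 8² = -64.
Since det(H) < 0, H is indefinite and the critical point is a saddle point.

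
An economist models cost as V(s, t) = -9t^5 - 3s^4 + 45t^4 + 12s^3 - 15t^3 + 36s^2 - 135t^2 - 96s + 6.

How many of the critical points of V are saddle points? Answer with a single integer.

V separates as a function of s plus a function of t, so ∇V=0 decouples.
∂V/∂s = -12(s - 4)(s - 1)(s + 2) = 0 at s ∈ {-2, 1, 4}; ∂V/∂t = -45t(t - 3)(t - 2)(t + 1) = 0 at t ∈ {-1, 0, 2, 3}.
The Hessian is diagonal: diag(V_ss, V_tt). Second derivatives: V_ss(-2)=-216, V_ss(1)=108, V_ss(4)=-216; V_tt(-1)=540, V_tt(0)=-270, V_tt(2)=270, V_tt(3)=-540.
Saddle points occur where the two diagonal entries have opposite signs: (-2, -1), (-2, 2), (1, 0), (1, 3), (4, -1), (4, 2). Count: 6.

6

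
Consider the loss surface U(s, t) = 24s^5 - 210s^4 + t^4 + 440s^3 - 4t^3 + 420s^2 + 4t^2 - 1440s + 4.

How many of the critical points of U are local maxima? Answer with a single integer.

2

U separates as a function of s plus a function of t, so ∇U=0 decouples.
∂U/∂s = 120(s - 4)(s - 3)(s - 1)(s + 1) = 0 at s ∈ {-1, 1, 3, 4}; ∂U/∂t = 4t(t - 2)(t - 1) = 0 at t ∈ {0, 1, 2}.
The Hessian is diagonal: diag(U_ss, U_tt). Second derivatives: U_ss(-1)=-4800, U_ss(1)=1440, U_ss(3)=-960, U_ss(4)=1800; U_tt(0)=8, U_tt(1)=-4, U_tt(2)=8.
Local maxima occur where both diagonal entries negative: (-1, 1), (3, 1). Count: 2.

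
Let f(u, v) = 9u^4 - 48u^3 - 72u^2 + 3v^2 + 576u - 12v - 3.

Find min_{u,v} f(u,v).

f(u,v) separates as P(u) + Q(v) − 3, so its minimum is min P + min Q − 3.
P'(u) = 36(u - 4)(u - 2)(u + 2) vanishes at u ∈ {-2, 2, 4}; Q'(v) = 6v - 12 vanishes at v ∈ {2}.
Local minima of P (where P''>0): P(-2)=-912, P(4)=384. Local minima of Q: Q(2)=-12.
So the global minimum of f is P(-2) + Q(2) − 3 = -912 − 12 − 3 = -927, attained at (-2, 2).

-927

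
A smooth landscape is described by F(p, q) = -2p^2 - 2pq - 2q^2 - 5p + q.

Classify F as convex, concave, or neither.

F is quadratic, so its Hessian is the constant matrix H = [[-4, -2], [-2, -4]].
det(H) = 12, tr(H) = -8.
det(H) > 0 and tr(H) < 0, so H is negative definite everywhere: concave.

concave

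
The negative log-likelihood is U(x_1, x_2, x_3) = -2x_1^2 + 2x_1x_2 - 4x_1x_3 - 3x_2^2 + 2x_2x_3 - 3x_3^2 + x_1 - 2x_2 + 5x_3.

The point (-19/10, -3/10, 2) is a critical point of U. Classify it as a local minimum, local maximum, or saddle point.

local maximum

The Hessian is constant: H = [[-4, 2, -4], [2, -6, 2], [-4, 2, -6]].
Leading principal minors: Δ₁ = -4, Δ₂ = 20, Δ₃ = -40.
The minors alternate sign starting negative (−, +, −), so H is negative definite: a local maximum.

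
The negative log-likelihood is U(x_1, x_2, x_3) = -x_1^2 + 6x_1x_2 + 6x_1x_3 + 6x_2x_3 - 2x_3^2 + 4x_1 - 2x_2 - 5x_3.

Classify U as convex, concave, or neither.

neither

U is quadratic, so its Hessian is the constant matrix H = [[-2, 6, 6], [6, 0, 6], [6, 6, -4]].
Leading principal minors: -2, -36, 648.
Neither pattern holds ⇒ H is indefinite ⇒ neither convex nor concave.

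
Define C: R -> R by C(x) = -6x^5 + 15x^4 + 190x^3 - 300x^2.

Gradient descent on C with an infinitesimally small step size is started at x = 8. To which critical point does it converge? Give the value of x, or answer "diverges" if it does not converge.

diverges

C'(x) = -30x(x - 5)(x - 1)(x + 4), so C'(8) = -60480.
Gradient descent moves in the -C' direction, i.e. x is increasing.
There is no critical point above x=8, and C' keeps the same sign, so the iterate runs off to +∞.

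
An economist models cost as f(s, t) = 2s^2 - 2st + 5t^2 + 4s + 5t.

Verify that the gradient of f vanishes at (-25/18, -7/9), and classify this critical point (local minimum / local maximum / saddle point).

local minimum

∇f = (4s - 2t + 4, -2s + 10t + 5); substituting (-25/18, -7/9) gives ∇f = (0, 0), so (-25/18, -7/9) is indeed a critical point.
The Hessian of f is constant: H = [[4, -2], [-2, 10]].
det(H) = 4·10 − (-2)² = 36.
det(H) > 0 and tr(H) = 14 > 0, so H is positive definite and the point is a local minimum.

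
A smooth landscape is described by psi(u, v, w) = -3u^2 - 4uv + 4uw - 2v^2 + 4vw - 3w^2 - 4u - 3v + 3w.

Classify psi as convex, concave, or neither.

concave

psi is quadratic, so its Hessian is the constant matrix H = [[-6, -4, 4], [-4, -4, 4], [4, 4, -6]].
Leading principal minors: -6, 8, -16.
Signs alternate −, +, − ⇒ H ≺ 0 ⇒ concave.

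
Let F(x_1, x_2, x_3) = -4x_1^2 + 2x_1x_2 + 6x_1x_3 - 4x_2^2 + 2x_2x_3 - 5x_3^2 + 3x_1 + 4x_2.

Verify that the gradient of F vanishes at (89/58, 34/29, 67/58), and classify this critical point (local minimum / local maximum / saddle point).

local maximum

∇F = (-8x_1 + 2x_2 + 6x_3 + 3, 2x_1 - 8x_2 + 2x_3 + 4, 6x_1 + 2x_2 - 10x_3); substituting (89/58, 34/29, 67/58) gives ∇F = (0, 0, 0), so (89/58, 34/29, 67/58) is indeed a critical point.
The Hessian is constant: H = [[-8, 2, 6], [2, -8, 2], [6, 2, -10]].
Leading principal minors: Δ₁ = -8, Δ₂ = 60, Δ₃ = -232.
The minors alternate sign starting negative (−, +, −), so H is negative definite: a local maximum.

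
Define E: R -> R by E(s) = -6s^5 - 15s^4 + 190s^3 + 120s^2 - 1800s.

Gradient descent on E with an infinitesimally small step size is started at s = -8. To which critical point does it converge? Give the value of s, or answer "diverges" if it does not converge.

-5

E'(s) = -30(s - 3)(s - 2)(s + 2)(s + 5), so E'(-8) = -59400.
Gradient descent moves in the -E' direction, i.e. s is increasing.
The nearest critical point in that direction is s = -5, where E'' = 5040 > 0 (a local minimum). The iterate converges there.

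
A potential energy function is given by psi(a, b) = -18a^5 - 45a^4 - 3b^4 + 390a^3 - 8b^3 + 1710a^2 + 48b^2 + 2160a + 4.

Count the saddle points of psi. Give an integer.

6

psi separates as a function of a plus a function of b, so ∇psi=0 decouples.
∂psi/∂a = -90(a - 4)(a + 1)(a + 2)(a + 3) = 0 at a ∈ {-3, -2, -1, 4}; ∂psi/∂b = -12b(b - 2)(b + 4) = 0 at b ∈ {-4, 0, 2}.
The Hessian is diagonal: diag(psi_aa, psi_bb). Second derivatives: psi_aa(-3)=1260, psi_aa(-2)=-540, psi_aa(-1)=900, psi_aa(4)=-18900; psi_bb(-4)=-288, psi_bb(0)=96, psi_bb(2)=-144.
Saddle points occur where the two diagonal entries have opposite signs: (-3, -4), (-3, 2), (-2, 0), (-1, -4), (-1, 2), (4, 0). Count: 6.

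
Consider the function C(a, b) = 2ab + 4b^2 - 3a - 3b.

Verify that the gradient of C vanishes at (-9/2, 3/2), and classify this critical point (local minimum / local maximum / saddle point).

saddle point

∇C = (2b - 3, 2a + 8b - 3); substituting (-9/2, 3/2) gives ∇C = (0, 0), so (-9/2, 3/2) is indeed a critical point.
The Hessian of C is constant: H = [[0, 2], [2, 8]].
det(H) = 0·8 − 2² = -4.
Since det(H) < 0, H is indefinite and the critical point is a saddle point.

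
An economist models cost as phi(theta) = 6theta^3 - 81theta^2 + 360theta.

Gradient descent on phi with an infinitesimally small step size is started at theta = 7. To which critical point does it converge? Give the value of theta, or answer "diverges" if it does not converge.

phi'(theta) = 18(theta - 5)(theta - 4), so phi'(7) = 108.
Gradient descent moves in the -phi' direction, i.e. theta is decreasing.
The nearest critical point in that direction is theta = 5, where phi'' = 18 > 0 (a local minimum). The iterate converges there.

5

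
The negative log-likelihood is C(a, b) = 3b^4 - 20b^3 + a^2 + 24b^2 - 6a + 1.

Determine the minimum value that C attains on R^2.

-136

C(a,b) separates as P(a) + Q(b) + 1, so its minimum is min P + min Q + 1.
P'(a) = 2a - 6 vanishes at a ∈ {3}; Q'(b) = 12b(b - 4)(b - 1) vanishes at b ∈ {0, 1, 4}.
Local minima of P (where P''>0): P(3)=-9. Local minima of Q: Q(0)=0, Q(4)=-128.
So the global minimum of C is P(3) + Q(4) + 1 = -9 − 128 + 1 = -136, attained at (3, 4).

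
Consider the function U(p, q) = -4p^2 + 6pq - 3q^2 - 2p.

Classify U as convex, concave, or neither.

U is quadratic, so its Hessian is the constant matrix H = [[-8, 6], [6, -6]].
det(H) = 12, tr(H) = -14.
det(H) > 0 and tr(H) < 0, so H is negative definite everywhere: concave.

concave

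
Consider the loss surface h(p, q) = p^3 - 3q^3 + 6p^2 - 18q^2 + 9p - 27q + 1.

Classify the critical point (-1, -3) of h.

local minimum

The mixed partial ∂²h/∂p∂q is 0, so the Hessian at any point is diag(h_pp, h_qq) = diag(6(p + 2), -18(q + 2)).
At (-1, -3): H = diag(6, 18).
Both eigenvalues are positive, so H is positive definite: a local minimum.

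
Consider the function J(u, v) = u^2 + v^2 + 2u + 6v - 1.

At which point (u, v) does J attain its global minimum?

(-1, -3)

J(u,v) separates as P(u) + Q(v) − 1, so its minimum is min P + min Q − 1.
P'(u) = 2u + 2 vanishes at u ∈ {-1}; Q'(v) = 2v + 6 vanishes at v ∈ {-3}.
Local minima of P (where P''>0): P(-1)=-1. Local minima of Q: Q(-3)=-9.
So the global minimum of J is P(-1) + Q(-3) − 1 = -1 − 9 − 1 = -11, attained at (-1, -3).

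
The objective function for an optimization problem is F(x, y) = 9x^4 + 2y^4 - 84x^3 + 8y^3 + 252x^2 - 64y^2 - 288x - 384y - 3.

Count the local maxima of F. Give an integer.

1

F separates as a function of x plus a function of y, so ∇F=0 decouples.
∂F/∂x = 36(x - 4)(x - 2)(x - 1) = 0 at x ∈ {1, 2, 4}; ∂F/∂y = 8(y - 4)(y + 3)(y + 4) = 0 at y ∈ {-4, -3, 4}.
The Hessian is diagonal: diag(F_xx, F_yy). Second derivatives: F_xx(1)=108, F_xx(2)=-72, F_xx(4)=216; F_yy(-4)=64, F_yy(-3)=-56, F_yy(4)=448.
Local maxima occur where both diagonal entries negative: (2, -3). Count: 1.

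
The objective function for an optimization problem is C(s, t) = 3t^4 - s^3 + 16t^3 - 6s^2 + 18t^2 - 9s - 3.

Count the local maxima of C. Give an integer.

1

C separates as a function of s plus a function of t, so ∇C=0 decouples.
∂C/∂s = -3(s + 1)(s + 3) = 0 at s ∈ {-3, -1}; ∂C/∂t = 12t(t + 1)(t + 3) = 0 at t ∈ {-3, -1, 0}.
The Hessian is diagonal: diag(C_ss, C_tt). Second derivatives: C_ss(-3)=6, C_ss(-1)=-6; C_tt(-3)=72, C_tt(-1)=-24, C_tt(0)=36.
Local maxima occur where both diagonal entries negative: (-1, -1). Count: 1.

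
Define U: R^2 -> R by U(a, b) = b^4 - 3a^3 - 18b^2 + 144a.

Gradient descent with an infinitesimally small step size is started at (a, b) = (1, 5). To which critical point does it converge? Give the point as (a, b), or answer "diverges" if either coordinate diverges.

(-4, 3)

U is separable, so gradient descent decouples: a follows -∂U/∂a, b follows -∂U/∂b.
∂U/∂a = -9(a - 4)(a + 4); at a=1 this is 135, so a decreases.
∂U/∂b = 4b(b - 3)(b + 3); at b=5 this is 320, so b decreases.
a converges to its nearest critical value -4 (a local min of the a-part); b converges to 3. The iterate converges to (-4, 3).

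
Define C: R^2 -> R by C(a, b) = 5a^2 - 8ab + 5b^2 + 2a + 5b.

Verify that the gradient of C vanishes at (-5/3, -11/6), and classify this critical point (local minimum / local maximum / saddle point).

∇C = (10a - 8b + 2, -8a + 10b + 5); substituting (-5/3, -11/6) gives ∇C = (0, 0), so (-5/3, -11/6) is indeed a critical point.
The Hessian of C is constant: H = [[10, -8], [-8, 10]].
det(H) = 10·10 − (-8)² = 36.
det(H) > 0 and tr(H) = 20 > 0, so H is positive definite and the point is a local minimum.

local minimum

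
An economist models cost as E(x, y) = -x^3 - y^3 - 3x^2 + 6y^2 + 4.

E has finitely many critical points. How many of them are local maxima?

1

E separates as a function of x plus a function of y, so ∇E=0 decouples.
∂E/∂x = -3x(x + 2) = 0 at x ∈ {-2, 0}; ∂E/∂y = -3y(y - 4) = 0 at y ∈ {0, 4}.
The Hessian is diagonal: diag(E_xx, E_yy). Second derivatives: E_xx(-2)=6, E_xx(0)=-6; E_yy(0)=12, E_yy(4)=-12.
Local maxima occur where both diagonal entries negative: (0, 4). Count: 1.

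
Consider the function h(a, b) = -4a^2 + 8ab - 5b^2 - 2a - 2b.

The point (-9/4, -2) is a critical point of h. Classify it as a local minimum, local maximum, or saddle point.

The Hessian of h is constant: H = [[-8, 8], [8, -10]].
det(H) = (-8)·(-10) − 8² = 16.
det(H) > 0 and tr(H) = -18 < 0, so H is negative definite and the point is a local maximum.

local maximum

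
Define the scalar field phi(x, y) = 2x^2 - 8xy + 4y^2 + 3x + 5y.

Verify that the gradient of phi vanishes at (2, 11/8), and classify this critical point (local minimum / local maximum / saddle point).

saddle point

∇phi = (4x - 8y + 3, -8x + 8y + 5); substituting (2, 11/8) gives ∇phi = (0, 0), so (2, 11/8) is indeed a critical point.
The Hessian of phi is constant: H = [[4, -8], [-8, 8]].
det(H) = 4·8 − (-8)² = -32.
Since det(H) < 0, H is indefinite and the critical point is a saddle point.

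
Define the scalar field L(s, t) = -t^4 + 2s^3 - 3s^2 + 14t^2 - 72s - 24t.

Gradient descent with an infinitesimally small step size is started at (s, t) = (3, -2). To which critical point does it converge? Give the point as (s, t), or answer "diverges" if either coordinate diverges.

(4, 1)

L is separable, so gradient descent decouples: s follows -∂L/∂s, t follows -∂L/∂t.
∂L/∂s = 6(s - 4)(s + 3); at s=3 this is -36, so s increases.
∂L/∂t = -4(t - 2)(t - 1)(t + 3); at t=-2 this is -48, so t increases.
s converges to its nearest critical value 4 (a local min of the s-part); t converges to 1. The iterate converges to (4, 1).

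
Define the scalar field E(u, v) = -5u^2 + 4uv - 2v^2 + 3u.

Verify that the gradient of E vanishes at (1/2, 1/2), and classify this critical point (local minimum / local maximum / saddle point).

local maximum

∇E = (-10u + 4v + 3, 4u - 4v); substituting (1/2, 1/2) gives ∇E = (0, 0), so (1/2, 1/2) is indeed a critical point.
The Hessian of E is constant: H = [[-10, 4], [4, -4]].
det(H) = (-10)·(-4) − 4² = 24.
det(H) > 0 and tr(H) = -14 < 0, so H is negative definite and the point is a local maximum.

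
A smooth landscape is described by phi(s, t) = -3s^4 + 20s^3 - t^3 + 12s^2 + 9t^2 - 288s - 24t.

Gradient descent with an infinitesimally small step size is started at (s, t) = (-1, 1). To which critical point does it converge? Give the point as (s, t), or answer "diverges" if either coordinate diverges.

(3, 2)

phi is separable, so gradient descent decouples: s follows -∂phi/∂s, t follows -∂phi/∂t.
∂phi/∂s = -12(s - 4)(s - 3)(s + 2); at s=-1 this is -240, so s increases.
∂phi/∂t = -3(t - 4)(t - 2); at t=1 this is -9, so t increases.
s converges to its nearest critical value 3 (a local min of the s-part); t converges to 2. The iterate converges to (3, 2).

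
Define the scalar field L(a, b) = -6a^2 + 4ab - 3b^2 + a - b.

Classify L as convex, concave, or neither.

L is quadratic, so its Hessian is the constant matrix H = [[-12, 4], [4, -6]].
det(H) = 56, tr(H) = -18.
det(H) > 0 and tr(H) < 0, so H is negative definite everywhere: concave.

concave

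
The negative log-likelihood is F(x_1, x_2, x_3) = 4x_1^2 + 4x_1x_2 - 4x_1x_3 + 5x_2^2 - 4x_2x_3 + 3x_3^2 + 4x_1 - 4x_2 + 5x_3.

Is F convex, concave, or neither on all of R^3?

convex

F is quadratic, so its Hessian is the constant matrix H = [[8, 4, -4], [4, 10, -4], [-4, -4, 6]].
Leading principal minors: 8, 64, 224.
All positive ⇒ H ≻ 0 ⇒ convex.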